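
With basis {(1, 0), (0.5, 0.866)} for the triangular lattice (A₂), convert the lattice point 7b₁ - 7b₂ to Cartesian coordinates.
(3.5, -6.062)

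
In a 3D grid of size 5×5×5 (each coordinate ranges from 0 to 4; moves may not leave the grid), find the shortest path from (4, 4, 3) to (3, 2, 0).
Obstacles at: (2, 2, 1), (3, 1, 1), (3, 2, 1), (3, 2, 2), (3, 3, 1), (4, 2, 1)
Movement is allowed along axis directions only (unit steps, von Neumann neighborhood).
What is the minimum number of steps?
6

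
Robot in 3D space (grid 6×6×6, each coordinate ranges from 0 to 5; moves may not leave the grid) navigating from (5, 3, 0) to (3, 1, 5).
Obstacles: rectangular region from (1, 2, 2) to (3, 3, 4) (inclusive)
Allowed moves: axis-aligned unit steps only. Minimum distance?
9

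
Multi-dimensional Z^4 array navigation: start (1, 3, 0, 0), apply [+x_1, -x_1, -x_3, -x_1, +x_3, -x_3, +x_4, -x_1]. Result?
(-1, 3, -1, 1)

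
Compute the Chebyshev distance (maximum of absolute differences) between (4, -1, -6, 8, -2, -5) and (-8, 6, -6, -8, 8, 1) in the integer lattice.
16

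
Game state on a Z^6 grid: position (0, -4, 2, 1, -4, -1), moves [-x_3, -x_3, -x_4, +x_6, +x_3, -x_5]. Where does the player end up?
(0, -4, 1, 0, -5, 0)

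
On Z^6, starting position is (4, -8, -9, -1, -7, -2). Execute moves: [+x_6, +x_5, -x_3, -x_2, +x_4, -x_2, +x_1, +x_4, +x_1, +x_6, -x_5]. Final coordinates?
(6, -10, -10, 1, -7, 0)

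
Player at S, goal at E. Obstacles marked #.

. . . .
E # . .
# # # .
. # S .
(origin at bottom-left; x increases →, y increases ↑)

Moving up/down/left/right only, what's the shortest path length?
8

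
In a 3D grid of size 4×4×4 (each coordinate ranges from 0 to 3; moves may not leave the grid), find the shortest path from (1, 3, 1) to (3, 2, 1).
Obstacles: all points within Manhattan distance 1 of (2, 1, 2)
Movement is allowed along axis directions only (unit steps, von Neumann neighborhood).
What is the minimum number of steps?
3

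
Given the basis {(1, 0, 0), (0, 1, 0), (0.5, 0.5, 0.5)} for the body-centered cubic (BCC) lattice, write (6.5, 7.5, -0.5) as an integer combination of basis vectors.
7b₁ + 8b₂ - b₃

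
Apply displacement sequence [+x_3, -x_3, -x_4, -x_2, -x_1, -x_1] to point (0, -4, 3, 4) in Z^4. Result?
(-2, -5, 3, 3)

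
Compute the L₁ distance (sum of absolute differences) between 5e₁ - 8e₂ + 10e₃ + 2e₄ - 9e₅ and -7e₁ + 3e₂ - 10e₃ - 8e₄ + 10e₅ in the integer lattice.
72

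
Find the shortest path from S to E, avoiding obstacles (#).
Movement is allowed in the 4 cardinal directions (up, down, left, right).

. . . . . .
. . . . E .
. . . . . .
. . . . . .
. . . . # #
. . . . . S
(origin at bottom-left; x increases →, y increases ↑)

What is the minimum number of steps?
7
(one shortest path: (5, 0) → (4, 0) → (3, 0) → (3, 1) → (3, 2) → (4, 2) → (4, 3) → (4, 4))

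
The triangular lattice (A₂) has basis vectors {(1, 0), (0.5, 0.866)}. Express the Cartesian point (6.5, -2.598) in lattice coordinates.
8b₁ - 3b₂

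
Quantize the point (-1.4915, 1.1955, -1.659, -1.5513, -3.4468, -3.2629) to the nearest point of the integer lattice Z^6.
(-1, 1, -2, -2, -3, -3)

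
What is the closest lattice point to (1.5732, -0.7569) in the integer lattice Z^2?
(2, -1)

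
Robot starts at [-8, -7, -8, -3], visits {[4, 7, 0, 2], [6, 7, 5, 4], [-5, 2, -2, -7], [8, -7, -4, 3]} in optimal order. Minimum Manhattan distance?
82
(one optimal route: (-8, -7, -8, -3) → (-5, 2, -2, -7) → (4, 7, 0, 2) → (6, 7, 5, 4) → (8, -7, -4, 3))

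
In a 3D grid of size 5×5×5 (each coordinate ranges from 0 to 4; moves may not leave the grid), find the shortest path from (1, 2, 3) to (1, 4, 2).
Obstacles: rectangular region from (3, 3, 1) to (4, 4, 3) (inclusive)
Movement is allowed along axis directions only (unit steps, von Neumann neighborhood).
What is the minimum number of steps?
3
(one shortest path: (1, 2, 3) → (1, 3, 3) → (1, 4, 3) → (1, 4, 2))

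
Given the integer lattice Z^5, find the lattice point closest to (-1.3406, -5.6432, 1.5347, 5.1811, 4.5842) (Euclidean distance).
(-1, -6, 2, 5, 5)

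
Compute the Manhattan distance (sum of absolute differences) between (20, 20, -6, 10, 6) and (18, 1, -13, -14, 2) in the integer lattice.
56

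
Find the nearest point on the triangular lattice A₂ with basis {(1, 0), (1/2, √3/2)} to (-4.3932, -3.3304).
(-4, -3.464)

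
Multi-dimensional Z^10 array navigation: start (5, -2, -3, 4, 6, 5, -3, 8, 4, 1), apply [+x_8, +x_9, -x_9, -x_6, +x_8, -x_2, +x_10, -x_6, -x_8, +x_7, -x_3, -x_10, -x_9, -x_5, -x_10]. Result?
(5, -3, -4, 4, 5, 3, -2, 9, 3, 0)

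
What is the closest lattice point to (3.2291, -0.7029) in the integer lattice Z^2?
(3, -1)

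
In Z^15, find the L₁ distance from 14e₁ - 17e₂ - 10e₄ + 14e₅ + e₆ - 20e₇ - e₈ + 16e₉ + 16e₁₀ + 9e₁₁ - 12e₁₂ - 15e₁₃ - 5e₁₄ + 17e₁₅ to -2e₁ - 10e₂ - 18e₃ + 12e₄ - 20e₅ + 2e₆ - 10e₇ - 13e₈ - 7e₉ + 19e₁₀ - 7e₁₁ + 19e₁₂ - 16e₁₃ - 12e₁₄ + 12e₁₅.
206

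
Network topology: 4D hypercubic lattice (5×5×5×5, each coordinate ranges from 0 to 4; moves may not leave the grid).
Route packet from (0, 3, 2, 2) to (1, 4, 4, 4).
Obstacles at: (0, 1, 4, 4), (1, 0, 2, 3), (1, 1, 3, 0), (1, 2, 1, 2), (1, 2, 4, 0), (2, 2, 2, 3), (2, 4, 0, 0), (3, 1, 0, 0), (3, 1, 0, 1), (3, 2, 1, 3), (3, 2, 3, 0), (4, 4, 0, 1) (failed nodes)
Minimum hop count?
6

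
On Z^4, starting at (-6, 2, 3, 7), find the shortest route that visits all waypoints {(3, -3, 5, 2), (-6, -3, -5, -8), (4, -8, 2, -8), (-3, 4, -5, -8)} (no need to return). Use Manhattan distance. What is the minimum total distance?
72
(one optimal route: (-6, 2, 3, 7) → (3, -3, 5, 2) → (4, -8, 2, -8) → (-6, -3, -5, -8) → (-3, 4, -5, -8))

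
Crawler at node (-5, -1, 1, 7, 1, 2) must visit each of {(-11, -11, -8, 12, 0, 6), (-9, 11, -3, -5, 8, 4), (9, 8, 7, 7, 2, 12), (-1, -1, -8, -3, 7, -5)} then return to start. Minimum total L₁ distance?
222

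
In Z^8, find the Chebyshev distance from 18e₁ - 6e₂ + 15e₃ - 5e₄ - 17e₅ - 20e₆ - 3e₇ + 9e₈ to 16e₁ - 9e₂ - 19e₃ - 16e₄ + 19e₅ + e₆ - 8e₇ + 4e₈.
36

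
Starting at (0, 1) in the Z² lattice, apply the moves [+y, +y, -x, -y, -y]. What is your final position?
(-1, 1)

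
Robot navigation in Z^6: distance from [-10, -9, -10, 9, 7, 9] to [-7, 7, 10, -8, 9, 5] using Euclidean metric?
31.209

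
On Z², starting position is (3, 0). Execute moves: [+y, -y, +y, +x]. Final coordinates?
(4, 1)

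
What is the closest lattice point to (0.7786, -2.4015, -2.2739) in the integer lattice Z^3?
(1, -2, -2)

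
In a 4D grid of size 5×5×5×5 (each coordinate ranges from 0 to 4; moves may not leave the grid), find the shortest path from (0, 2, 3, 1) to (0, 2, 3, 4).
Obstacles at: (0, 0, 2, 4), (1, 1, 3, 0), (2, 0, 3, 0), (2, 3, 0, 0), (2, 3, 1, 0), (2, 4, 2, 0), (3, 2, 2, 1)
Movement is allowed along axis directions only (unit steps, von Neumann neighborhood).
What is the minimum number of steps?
3
(one shortest path: (0, 2, 3, 1) → (0, 2, 3, 2) → (0, 2, 3, 3) → (0, 2, 3, 4))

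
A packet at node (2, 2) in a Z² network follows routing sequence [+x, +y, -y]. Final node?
(3, 2)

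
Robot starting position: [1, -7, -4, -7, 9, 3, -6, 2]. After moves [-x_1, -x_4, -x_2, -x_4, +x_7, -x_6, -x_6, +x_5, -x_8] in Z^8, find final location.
(0, -8, -4, -9, 10, 1, -5, 1)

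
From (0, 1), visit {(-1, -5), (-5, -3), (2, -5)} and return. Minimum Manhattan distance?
26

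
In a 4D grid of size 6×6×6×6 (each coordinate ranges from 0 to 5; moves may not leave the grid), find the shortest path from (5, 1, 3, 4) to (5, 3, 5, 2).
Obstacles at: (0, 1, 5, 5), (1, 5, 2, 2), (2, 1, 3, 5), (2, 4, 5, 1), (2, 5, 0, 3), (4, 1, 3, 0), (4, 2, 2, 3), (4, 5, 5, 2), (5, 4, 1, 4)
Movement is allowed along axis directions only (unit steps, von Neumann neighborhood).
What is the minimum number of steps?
6
(one shortest path: (5, 1, 3, 4) → (5, 2, 3, 4) → (5, 3, 3, 4) → (5, 3, 4, 4) → (5, 3, 5, 4) → (5, 3, 5, 3) → (5, 3, 5, 2))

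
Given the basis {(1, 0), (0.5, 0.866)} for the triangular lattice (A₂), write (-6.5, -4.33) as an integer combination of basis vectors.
-4b₁ - 5b₂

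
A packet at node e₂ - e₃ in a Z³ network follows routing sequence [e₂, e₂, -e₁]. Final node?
(-1, 3, -1)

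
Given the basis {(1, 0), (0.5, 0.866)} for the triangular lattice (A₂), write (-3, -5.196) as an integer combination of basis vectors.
-6b₂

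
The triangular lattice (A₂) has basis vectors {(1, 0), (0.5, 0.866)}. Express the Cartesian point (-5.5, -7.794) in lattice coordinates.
-b₁ - 9b₂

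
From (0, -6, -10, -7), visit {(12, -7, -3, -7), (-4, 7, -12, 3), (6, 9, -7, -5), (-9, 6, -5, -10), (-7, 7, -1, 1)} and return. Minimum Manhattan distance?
136
(one optimal route: (0, -6, -10, -7) → (12, -7, -3, -7) → (6, 9, -7, -5) → (-4, 7, -12, 3) → (-7, 7, -1, 1) → (-9, 6, -5, -10) → (0, -6, -10, -7))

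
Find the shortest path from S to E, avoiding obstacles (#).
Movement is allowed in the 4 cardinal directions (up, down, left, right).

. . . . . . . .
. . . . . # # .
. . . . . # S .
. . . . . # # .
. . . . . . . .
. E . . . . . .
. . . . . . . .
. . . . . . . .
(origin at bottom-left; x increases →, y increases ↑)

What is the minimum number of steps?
10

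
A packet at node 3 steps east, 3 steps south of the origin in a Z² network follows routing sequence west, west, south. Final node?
(1, -4)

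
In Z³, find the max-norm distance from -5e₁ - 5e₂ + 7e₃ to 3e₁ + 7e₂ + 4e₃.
12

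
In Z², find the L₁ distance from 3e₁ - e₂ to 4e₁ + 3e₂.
5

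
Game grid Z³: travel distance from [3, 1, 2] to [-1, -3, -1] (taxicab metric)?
11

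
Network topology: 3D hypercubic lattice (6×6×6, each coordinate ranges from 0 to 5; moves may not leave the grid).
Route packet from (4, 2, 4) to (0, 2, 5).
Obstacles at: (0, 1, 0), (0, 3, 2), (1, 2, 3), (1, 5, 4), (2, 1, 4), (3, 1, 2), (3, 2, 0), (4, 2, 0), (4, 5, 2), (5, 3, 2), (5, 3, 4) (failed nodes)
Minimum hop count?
5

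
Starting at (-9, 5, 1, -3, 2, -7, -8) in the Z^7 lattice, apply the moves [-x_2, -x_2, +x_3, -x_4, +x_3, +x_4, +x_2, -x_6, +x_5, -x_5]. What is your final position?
(-9, 4, 3, -3, 2, -8, -8)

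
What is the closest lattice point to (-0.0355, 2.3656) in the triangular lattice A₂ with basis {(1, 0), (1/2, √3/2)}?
(-0.5, 2.598)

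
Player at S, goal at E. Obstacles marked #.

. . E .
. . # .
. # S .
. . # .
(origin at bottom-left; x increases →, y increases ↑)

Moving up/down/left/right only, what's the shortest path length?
4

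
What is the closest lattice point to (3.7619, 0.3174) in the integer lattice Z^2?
(4, 0)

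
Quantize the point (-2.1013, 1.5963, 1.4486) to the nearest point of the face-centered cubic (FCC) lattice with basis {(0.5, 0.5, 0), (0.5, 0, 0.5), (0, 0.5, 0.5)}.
(-2, 1.5, 1.5)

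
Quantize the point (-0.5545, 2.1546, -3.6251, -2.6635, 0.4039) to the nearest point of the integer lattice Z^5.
(-1, 2, -4, -3, 0)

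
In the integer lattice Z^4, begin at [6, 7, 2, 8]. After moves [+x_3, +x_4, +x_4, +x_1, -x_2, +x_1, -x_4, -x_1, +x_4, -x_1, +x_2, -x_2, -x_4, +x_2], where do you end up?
(6, 7, 3, 9)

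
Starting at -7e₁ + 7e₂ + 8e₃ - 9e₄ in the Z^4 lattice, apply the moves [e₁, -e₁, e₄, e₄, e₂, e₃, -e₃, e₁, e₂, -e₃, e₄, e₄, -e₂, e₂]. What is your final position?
(-6, 9, 7, -5)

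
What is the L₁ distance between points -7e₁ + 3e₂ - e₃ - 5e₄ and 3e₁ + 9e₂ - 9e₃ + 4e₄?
33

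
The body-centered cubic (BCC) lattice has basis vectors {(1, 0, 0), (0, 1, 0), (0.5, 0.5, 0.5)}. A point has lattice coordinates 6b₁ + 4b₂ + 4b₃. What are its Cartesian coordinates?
(8, 6, 2)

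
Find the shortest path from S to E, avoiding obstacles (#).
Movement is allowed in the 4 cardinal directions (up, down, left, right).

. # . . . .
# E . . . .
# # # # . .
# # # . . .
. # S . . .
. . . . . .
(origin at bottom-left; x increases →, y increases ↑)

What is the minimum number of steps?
8
(one shortest path: (2, 1) → (3, 1) → (4, 1) → (4, 2) → (4, 3) → (4, 4) → (3, 4) → (2, 4) → (1, 4))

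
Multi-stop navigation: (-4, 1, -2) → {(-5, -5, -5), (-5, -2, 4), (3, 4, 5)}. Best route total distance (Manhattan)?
37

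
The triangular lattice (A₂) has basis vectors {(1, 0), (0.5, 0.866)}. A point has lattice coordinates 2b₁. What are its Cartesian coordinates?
(2, 0)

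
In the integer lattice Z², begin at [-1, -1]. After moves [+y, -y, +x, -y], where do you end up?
(0, -2)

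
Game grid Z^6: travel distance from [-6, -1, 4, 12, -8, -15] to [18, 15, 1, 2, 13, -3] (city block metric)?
86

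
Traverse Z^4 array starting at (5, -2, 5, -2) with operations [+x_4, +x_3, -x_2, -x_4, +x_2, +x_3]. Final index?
(5, -2, 7, -2)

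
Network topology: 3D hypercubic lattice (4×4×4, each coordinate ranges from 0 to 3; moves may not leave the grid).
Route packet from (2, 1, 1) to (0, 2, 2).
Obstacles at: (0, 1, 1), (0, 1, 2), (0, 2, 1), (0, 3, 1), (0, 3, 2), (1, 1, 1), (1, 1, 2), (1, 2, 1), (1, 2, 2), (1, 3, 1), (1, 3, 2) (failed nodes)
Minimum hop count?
6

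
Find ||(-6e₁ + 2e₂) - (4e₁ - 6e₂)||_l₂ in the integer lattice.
12.8062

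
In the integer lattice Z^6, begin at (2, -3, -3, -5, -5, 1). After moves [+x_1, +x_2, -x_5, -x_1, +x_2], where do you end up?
(2, -1, -3, -5, -6, 1)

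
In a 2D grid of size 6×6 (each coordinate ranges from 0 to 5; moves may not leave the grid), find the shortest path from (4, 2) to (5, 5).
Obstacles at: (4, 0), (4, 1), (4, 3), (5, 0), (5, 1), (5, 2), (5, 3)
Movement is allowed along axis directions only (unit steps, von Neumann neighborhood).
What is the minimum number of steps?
6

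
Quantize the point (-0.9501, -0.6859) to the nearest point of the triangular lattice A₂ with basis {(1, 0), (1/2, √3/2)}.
(-0.5, -0.866)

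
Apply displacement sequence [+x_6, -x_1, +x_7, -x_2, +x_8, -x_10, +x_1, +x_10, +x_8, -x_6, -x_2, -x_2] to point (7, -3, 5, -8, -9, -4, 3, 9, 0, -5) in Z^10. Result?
(7, -6, 5, -8, -9, -4, 4, 11, 0, -5)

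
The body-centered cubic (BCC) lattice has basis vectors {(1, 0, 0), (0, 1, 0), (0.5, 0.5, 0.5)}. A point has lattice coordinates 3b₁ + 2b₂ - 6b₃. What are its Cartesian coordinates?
(0, -1, -3)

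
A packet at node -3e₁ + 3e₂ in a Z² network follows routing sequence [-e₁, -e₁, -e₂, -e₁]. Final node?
(-6, 2)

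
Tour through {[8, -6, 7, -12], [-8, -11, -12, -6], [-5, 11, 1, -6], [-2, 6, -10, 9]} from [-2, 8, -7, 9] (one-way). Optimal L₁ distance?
123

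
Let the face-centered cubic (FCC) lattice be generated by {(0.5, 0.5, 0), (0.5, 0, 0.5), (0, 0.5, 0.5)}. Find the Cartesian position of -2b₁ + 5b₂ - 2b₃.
(1.5, -2, 1.5)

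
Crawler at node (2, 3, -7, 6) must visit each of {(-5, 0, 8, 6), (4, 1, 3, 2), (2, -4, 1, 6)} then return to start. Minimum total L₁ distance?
70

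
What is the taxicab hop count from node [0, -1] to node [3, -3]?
5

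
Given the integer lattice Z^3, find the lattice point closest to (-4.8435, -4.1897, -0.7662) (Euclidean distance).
(-5, -4, -1)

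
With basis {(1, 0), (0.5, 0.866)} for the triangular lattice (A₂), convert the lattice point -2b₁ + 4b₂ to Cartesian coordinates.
(0, 3.464)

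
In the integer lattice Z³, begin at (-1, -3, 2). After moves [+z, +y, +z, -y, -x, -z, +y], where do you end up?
(-2, -2, 3)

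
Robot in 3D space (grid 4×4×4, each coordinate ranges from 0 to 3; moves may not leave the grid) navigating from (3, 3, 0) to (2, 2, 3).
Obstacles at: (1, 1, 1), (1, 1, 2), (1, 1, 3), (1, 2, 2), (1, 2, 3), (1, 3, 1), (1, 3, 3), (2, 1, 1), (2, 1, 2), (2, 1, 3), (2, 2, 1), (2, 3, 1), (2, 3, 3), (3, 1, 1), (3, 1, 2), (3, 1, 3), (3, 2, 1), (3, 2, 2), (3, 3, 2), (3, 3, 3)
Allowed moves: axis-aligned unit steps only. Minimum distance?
9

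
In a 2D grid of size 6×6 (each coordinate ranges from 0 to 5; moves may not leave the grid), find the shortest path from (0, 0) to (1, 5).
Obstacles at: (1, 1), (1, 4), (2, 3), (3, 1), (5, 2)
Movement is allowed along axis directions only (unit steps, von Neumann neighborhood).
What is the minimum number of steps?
6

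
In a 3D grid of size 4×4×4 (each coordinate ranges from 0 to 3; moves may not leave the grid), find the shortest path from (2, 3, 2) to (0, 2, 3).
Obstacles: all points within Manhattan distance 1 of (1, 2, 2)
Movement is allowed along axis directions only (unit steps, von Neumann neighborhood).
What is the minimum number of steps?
4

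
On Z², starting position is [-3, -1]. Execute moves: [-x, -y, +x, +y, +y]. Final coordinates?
(-3, 0)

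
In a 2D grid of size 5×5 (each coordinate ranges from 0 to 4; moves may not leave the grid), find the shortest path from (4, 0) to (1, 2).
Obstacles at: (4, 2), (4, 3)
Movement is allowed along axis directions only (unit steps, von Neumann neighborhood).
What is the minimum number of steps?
5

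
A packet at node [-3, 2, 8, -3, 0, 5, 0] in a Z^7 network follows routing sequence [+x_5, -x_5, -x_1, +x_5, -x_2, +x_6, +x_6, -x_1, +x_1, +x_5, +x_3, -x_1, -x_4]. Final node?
(-5, 1, 9, -4, 2, 7, 0)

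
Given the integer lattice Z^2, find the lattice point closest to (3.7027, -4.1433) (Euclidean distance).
(4, -4)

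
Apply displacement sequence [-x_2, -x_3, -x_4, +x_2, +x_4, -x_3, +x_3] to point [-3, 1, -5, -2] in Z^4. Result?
(-3, 1, -6, -2)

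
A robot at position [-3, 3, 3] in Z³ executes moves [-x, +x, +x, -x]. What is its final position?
(-3, 3, 3)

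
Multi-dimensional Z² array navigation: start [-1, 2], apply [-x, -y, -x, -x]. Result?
(-4, 1)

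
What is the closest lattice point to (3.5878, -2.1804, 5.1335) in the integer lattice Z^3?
(4, -2, 5)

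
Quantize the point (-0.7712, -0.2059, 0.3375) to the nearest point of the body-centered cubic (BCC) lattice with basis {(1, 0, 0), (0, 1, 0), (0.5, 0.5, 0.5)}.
(-0.5, -0.5, 0.5)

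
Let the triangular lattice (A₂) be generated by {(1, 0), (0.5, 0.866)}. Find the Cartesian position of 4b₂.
(2, 3.464)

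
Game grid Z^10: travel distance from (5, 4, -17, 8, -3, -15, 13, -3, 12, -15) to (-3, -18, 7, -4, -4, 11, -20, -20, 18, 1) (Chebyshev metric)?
33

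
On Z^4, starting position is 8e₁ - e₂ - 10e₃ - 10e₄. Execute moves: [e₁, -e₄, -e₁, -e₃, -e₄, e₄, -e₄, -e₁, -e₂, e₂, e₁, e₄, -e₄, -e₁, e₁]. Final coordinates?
(8, -1, -11, -12)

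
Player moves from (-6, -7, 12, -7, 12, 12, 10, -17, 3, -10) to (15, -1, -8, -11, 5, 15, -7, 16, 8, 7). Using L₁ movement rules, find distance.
133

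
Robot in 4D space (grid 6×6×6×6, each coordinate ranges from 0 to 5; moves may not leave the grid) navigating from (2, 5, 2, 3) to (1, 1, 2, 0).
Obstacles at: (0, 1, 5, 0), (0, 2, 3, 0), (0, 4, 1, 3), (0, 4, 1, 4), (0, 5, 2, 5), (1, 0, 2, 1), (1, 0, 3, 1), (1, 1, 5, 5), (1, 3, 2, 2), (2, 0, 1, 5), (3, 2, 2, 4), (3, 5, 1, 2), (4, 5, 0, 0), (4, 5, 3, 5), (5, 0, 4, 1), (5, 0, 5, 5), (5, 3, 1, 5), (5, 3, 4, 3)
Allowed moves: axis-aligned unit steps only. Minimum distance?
8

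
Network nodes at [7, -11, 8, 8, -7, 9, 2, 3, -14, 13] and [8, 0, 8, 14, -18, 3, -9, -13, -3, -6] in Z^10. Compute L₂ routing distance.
34.2637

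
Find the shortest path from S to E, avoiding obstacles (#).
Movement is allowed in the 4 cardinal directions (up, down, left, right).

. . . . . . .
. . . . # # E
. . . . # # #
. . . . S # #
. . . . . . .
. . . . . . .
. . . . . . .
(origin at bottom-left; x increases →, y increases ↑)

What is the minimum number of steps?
8
(one shortest path: (4, 3) → (3, 3) → (3, 4) → (3, 5) → (3, 6) → (4, 6) → (5, 6) → (6, 6) → (6, 5))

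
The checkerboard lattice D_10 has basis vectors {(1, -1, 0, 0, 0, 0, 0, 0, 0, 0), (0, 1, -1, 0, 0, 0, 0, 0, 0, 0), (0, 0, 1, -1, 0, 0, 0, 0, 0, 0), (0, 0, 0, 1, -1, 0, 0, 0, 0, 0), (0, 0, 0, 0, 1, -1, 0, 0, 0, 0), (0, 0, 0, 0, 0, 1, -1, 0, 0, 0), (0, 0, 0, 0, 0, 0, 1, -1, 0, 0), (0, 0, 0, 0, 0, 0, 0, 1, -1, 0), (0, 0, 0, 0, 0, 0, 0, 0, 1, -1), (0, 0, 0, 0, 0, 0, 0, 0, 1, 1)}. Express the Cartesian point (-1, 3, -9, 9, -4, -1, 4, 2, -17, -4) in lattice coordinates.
-b₁ + 2b₂ - 7b₃ + 2b₄ - 2b₅ - 3b₆ + b₇ + 3b₈ - 5b₉ - 9b₁₀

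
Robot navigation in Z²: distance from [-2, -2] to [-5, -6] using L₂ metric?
5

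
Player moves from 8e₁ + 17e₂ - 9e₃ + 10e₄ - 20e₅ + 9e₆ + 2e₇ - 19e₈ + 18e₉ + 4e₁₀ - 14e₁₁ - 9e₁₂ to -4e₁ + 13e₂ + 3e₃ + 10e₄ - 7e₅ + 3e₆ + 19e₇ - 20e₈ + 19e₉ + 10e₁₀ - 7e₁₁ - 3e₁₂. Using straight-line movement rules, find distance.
30.348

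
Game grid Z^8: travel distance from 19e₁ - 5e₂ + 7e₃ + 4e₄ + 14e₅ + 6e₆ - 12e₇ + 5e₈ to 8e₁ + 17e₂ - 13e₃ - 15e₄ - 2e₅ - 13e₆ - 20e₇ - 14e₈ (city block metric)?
134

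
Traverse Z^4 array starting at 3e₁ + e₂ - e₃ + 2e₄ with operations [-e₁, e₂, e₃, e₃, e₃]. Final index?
(2, 2, 2, 2)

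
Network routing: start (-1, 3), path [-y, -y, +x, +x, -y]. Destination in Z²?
(1, 0)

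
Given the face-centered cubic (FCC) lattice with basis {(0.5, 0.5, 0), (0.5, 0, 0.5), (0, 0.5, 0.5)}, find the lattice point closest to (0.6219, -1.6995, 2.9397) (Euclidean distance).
(0.5, -1.5, 3)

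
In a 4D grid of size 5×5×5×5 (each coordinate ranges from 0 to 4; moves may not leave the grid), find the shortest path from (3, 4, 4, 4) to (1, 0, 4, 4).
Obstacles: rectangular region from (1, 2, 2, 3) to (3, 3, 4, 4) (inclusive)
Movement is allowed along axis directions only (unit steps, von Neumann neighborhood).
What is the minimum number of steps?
8
(one shortest path: (3, 4, 4, 4) → (2, 4, 4, 4) → (1, 4, 4, 4) → (0, 4, 4, 4) → (0, 3, 4, 4) → (0, 2, 4, 4) → (0, 1, 4, 4) → (1, 1, 4, 4) → (1, 0, 4, 4))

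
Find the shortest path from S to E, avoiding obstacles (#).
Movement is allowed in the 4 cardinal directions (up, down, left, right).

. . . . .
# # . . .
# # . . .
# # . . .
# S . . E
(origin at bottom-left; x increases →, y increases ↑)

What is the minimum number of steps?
3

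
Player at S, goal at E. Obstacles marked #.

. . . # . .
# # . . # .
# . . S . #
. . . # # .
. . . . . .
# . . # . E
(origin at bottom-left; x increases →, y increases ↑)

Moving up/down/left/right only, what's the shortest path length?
7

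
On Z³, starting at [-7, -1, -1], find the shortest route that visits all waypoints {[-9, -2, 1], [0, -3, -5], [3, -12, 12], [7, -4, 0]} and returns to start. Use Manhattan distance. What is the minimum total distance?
88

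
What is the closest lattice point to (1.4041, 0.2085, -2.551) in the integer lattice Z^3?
(1, 0, -3)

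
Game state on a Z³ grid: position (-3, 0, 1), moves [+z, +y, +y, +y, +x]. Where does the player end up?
(-2, 3, 2)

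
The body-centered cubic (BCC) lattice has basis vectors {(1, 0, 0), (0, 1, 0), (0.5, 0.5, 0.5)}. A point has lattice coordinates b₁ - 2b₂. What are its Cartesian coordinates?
(1, -2, 0)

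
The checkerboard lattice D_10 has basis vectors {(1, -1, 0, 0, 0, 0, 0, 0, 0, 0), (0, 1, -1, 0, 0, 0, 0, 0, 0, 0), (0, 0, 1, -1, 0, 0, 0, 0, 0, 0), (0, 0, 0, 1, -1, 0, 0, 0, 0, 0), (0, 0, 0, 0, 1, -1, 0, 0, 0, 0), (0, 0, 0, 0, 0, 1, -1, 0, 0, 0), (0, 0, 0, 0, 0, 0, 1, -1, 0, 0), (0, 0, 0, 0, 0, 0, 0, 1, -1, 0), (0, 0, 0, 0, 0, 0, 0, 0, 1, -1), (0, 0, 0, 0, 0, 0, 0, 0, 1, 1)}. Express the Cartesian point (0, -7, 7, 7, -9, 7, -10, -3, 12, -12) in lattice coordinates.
-7b₂ + 7b₄ - 2b₅ + 5b₆ - 5b₇ - 8b₈ + 8b₉ - 4b₁₀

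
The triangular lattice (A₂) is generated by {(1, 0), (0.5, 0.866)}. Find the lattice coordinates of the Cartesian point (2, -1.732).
3b₁ - 2b₂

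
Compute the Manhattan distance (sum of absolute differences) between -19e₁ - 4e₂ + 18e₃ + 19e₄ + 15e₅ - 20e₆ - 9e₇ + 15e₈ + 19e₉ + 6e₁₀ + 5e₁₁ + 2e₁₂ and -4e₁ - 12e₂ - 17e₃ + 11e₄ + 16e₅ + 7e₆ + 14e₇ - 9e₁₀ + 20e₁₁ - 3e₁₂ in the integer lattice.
186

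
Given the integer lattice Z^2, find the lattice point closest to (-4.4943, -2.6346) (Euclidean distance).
(-4, -3)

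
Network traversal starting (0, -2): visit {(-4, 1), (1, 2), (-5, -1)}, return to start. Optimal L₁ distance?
20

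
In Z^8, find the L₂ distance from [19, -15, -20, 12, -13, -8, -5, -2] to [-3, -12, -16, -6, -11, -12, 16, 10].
37.921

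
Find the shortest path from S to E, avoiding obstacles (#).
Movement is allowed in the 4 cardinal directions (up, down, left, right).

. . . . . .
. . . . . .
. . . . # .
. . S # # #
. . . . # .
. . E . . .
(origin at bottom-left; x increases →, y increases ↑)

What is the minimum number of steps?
2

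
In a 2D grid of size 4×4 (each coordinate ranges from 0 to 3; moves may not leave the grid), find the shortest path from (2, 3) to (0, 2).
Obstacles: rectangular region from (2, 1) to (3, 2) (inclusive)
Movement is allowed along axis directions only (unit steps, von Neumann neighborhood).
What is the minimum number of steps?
3
(one shortest path: (2, 3) → (1, 3) → (0, 3) → (0, 2))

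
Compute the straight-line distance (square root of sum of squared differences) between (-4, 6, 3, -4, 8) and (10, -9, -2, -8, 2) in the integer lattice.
22.3159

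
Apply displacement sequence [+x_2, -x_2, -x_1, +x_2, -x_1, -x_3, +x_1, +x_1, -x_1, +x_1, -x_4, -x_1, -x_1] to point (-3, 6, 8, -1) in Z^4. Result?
(-5, 7, 7, -2)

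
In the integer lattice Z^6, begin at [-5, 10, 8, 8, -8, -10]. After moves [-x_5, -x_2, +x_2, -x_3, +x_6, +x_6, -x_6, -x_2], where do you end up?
(-5, 9, 7, 8, -9, -9)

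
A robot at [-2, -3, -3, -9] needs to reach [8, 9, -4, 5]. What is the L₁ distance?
37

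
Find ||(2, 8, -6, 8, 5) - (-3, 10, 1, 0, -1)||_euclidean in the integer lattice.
13.3417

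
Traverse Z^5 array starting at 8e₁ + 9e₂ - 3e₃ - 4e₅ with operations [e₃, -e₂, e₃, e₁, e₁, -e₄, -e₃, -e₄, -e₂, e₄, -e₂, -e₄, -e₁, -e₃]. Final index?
(9, 6, -3, -2, -4)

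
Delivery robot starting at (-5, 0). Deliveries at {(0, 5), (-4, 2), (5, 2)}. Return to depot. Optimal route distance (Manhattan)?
30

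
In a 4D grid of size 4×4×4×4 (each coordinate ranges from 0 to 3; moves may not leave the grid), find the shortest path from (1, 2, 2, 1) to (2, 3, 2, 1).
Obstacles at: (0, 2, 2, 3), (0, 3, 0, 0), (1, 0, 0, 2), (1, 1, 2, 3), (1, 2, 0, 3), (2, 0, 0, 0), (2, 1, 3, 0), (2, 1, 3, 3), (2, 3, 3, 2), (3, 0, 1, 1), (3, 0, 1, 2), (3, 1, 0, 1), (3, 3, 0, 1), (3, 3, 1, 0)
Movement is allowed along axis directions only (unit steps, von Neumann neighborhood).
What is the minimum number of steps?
2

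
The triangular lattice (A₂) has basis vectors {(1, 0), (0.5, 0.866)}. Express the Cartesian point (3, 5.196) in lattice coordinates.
6b₂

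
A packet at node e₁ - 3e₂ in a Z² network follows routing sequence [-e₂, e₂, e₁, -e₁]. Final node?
(1, -3)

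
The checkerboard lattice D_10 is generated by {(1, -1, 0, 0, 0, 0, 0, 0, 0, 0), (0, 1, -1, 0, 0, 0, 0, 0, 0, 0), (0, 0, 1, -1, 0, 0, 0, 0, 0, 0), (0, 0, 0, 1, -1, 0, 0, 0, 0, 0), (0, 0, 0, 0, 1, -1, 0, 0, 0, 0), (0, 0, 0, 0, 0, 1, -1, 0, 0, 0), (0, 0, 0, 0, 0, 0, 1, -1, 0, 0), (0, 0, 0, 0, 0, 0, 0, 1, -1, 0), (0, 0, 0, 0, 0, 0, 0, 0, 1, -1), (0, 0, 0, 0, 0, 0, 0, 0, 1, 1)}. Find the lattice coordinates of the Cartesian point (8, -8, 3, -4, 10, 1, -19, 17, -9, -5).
8b₁ + 3b₃ - b₄ + 9b₅ + 10b₆ - 9b₇ + 8b₈ + 2b₉ - 3b₁₀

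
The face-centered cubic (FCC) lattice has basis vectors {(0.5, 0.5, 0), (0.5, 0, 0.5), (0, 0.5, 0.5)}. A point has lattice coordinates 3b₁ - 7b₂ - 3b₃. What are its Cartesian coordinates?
(-2, 0, -5)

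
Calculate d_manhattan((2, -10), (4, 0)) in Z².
12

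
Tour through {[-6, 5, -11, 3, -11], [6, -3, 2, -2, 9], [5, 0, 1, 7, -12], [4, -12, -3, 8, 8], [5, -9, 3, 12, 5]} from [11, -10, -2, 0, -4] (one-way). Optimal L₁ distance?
141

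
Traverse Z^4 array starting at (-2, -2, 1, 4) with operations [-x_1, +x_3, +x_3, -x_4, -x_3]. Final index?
(-3, -2, 2, 3)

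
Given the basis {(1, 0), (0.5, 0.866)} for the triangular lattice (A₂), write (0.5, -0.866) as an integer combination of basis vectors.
b₁ - b₂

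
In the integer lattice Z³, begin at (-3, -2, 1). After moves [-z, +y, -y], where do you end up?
(-3, -2, 0)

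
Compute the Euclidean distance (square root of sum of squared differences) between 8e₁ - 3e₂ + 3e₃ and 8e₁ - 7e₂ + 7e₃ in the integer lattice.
5.65685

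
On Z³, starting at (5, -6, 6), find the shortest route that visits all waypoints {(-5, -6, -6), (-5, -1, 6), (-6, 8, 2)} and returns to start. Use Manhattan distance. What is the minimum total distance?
74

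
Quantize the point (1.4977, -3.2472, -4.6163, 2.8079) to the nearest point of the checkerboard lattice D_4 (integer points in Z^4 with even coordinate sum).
(1, -3, -5, 3)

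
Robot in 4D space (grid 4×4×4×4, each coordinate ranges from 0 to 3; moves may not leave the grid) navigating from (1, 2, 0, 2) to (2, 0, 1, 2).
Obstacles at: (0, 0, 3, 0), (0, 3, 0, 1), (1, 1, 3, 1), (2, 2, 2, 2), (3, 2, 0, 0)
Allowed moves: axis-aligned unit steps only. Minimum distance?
4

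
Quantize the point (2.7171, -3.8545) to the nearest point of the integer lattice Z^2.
(3, -4)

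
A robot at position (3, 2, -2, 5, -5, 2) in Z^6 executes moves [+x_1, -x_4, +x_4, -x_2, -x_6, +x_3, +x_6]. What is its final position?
(4, 1, -1, 5, -5, 2)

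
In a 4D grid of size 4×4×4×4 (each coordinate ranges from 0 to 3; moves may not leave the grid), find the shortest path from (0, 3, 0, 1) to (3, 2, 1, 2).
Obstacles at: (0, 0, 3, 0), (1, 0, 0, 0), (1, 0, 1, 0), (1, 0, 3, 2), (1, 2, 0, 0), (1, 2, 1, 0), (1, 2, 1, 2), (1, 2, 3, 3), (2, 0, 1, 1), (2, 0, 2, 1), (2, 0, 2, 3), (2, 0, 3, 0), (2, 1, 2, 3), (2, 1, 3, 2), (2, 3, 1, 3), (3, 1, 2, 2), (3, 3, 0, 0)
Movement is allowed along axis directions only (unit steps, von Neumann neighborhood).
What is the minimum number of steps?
6
(one shortest path: (0, 3, 0, 1) → (1, 3, 0, 1) → (2, 3, 0, 1) → (3, 3, 0, 1) → (3, 2, 0, 1) → (3, 2, 1, 1) → (3, 2, 1, 2))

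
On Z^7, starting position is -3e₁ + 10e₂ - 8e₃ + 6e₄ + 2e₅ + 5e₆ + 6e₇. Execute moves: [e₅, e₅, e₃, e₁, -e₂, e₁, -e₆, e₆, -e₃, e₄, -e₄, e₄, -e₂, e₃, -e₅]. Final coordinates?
(-1, 8, -7, 7, 3, 5, 6)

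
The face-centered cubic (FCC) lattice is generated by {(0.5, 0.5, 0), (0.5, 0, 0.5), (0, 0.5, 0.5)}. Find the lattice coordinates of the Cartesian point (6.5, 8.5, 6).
9b₁ + 4b₂ + 8b₃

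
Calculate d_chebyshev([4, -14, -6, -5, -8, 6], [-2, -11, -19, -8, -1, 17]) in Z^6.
13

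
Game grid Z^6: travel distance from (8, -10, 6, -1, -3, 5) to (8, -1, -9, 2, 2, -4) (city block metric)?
41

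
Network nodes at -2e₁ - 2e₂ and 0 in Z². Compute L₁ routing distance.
4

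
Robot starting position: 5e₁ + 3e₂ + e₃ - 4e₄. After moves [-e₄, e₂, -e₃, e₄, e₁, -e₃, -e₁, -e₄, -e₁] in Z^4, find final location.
(4, 4, -1, -5)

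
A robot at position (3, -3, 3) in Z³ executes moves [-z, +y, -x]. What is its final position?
(2, -2, 2)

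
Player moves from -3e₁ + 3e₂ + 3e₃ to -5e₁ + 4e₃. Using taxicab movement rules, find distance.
6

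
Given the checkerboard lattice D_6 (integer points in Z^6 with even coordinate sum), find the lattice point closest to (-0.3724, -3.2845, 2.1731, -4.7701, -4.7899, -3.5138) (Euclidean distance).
(0, -3, 2, -5, -5, -3)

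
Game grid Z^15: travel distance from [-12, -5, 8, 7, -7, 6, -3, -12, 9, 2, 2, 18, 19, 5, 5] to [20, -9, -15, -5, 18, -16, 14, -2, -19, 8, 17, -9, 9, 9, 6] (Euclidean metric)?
71.4283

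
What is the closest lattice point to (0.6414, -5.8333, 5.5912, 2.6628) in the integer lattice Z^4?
(1, -6, 6, 3)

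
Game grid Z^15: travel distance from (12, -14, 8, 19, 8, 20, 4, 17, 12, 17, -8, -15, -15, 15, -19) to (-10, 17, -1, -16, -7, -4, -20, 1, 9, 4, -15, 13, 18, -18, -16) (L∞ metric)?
35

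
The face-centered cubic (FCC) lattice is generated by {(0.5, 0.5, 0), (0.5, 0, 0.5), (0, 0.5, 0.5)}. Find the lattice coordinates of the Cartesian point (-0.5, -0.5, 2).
-3b₁ + 2b₂ + 2b₃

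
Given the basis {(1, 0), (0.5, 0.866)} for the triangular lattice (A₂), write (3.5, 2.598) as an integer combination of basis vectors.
2b₁ + 3b₂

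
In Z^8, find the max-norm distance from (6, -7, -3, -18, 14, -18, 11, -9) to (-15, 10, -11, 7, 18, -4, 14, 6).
25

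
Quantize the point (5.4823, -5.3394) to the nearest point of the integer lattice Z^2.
(5, -5)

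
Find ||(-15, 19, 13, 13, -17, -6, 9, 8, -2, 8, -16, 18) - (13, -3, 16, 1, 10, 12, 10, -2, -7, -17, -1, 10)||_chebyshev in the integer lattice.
28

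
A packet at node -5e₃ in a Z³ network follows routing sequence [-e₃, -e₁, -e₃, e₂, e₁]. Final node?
(0, 1, -7)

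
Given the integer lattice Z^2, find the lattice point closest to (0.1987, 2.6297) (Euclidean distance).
(0, 3)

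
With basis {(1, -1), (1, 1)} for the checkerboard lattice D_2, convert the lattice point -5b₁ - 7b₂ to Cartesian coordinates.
(-12, -2)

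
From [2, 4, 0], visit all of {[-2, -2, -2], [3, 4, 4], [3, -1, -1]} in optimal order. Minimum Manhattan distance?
22
(one optimal route: (2, 4, 0) → (3, 4, 4) → (3, -1, -1) → (-2, -2, -2))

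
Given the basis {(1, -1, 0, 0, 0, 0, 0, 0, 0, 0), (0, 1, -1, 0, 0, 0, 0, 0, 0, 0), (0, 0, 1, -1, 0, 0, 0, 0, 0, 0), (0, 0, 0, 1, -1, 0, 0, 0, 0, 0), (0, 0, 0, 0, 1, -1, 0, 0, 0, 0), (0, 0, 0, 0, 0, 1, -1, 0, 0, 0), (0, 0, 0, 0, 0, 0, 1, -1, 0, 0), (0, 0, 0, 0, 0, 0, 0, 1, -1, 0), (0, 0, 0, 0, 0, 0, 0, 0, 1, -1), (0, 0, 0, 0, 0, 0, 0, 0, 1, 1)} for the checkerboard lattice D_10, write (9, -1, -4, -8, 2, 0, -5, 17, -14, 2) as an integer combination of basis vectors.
9b₁ + 8b₂ + 4b₃ - 4b₄ - 2b₅ - 2b₆ - 7b₇ + 10b₈ - 3b₉ - b₁₀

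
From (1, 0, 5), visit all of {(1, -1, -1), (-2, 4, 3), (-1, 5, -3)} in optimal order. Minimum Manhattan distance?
25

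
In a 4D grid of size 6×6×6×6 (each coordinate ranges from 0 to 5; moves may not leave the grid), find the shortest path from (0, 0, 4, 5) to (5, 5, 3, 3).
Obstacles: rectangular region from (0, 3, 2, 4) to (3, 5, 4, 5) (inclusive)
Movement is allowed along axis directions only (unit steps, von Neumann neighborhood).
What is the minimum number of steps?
13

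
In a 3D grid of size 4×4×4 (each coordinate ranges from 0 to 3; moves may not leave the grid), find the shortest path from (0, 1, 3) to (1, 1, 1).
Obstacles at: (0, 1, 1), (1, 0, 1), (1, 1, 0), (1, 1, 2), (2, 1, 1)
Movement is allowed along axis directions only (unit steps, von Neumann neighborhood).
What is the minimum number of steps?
5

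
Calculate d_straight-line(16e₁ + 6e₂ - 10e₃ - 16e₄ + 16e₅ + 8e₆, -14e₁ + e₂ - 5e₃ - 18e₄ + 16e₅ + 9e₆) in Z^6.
30.9031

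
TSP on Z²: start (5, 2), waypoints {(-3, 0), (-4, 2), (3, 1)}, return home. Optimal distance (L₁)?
22
(one optimal route: (5, 2) → (-4, 2) → (-3, 0) → (3, 1) → (5, 2))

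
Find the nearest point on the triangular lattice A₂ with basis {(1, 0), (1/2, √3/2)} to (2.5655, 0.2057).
(3, 0)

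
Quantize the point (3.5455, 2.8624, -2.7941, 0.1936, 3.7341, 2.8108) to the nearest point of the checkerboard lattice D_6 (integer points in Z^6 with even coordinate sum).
(3, 3, -3, 0, 4, 3)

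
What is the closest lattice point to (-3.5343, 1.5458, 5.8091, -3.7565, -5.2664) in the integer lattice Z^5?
(-4, 2, 6, -4, -5)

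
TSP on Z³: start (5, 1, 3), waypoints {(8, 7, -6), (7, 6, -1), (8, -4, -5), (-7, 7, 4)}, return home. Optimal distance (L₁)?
74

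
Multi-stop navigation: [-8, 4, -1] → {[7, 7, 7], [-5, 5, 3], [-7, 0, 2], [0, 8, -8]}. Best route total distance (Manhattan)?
57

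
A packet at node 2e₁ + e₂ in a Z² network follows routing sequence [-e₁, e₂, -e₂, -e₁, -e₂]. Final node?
(0, 0)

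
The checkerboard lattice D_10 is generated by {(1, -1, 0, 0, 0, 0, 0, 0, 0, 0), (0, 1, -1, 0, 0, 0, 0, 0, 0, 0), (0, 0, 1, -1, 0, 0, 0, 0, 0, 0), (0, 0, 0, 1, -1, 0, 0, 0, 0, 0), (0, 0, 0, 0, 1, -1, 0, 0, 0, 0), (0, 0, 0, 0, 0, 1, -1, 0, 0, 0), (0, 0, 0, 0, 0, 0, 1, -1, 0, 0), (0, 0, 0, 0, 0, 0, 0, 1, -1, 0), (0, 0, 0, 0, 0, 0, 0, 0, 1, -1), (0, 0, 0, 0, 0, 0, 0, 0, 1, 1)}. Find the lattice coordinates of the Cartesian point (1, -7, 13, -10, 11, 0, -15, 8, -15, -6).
b₁ - 6b₂ + 7b₃ - 3b₄ + 8b₅ + 8b₆ - 7b₇ + b₈ - 4b₉ - 10b₁₀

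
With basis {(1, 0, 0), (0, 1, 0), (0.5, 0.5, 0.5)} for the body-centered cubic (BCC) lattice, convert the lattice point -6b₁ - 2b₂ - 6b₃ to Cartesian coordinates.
(-9, -5, -3)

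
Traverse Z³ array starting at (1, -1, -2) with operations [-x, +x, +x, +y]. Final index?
(2, 0, -2)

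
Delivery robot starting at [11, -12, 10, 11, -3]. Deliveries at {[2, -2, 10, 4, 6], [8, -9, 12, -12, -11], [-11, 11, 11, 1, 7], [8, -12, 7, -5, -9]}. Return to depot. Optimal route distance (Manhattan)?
182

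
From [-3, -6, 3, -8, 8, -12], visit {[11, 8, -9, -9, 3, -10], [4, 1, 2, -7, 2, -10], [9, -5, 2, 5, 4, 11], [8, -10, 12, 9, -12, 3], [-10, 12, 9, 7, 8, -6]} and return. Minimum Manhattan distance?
284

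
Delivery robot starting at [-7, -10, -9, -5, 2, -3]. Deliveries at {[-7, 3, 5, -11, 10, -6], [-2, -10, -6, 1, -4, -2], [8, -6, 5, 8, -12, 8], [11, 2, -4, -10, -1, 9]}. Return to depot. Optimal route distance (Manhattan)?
220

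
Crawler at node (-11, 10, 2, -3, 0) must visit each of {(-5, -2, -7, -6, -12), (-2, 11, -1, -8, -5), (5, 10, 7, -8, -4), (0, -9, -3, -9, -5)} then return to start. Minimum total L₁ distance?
140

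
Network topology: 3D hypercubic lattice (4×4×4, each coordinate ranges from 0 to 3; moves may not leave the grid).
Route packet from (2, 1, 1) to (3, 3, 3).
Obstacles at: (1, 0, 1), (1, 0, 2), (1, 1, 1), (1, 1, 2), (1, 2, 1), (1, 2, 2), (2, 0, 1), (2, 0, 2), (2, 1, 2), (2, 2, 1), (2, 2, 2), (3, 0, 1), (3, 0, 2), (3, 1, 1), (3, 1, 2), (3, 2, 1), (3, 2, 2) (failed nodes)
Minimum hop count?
7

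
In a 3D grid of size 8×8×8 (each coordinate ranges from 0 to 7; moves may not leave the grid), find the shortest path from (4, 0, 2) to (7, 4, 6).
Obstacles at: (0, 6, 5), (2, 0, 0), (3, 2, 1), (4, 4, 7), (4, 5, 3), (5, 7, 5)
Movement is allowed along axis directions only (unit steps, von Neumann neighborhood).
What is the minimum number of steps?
11
(one shortest path: (4, 0, 2) → (5, 0, 2) → (6, 0, 2) → (7, 0, 2) → (7, 1, 2) → (7, 2, 2) → (7, 3, 2) → (7, 4, 2) → (7, 4, 3) → (7, 4, 4) → (7, 4, 5) → (7, 4, 6))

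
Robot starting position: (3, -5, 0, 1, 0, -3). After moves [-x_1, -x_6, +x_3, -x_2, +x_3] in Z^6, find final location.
(2, -6, 2, 1, 0, -4)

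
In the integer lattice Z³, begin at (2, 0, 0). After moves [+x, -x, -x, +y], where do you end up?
(1, 1, 0)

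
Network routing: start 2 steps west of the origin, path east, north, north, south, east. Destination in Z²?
(0, 1)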